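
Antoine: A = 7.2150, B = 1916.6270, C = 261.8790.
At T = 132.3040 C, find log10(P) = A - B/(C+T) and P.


C+T = 394.1830
B/(C+T) = 4.8623
log10(P) = 7.2150 - 4.8623 = 2.3527
P = 10^2.3527 = 225.2801 mmHg

225.2801 mmHg


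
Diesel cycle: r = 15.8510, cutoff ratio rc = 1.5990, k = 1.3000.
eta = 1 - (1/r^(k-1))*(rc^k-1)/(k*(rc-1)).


r^(k-1) = 2.2910
rc^k = 1.8408
eta = 0.5287 = 52.8700%

52.8700%


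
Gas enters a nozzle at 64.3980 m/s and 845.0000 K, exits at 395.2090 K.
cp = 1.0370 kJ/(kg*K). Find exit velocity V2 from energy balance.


dT = 449.7910 K
2*cp*1000*dT = 932866.5340
V1^2 = 4147.1024
V2 = sqrt(937013.6364) = 967.9946 m/s

967.9946 m/s


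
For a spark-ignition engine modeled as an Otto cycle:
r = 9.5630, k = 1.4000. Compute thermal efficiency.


r^(k-1) = 2.4674
eta = 1 - 1/2.4674 = 0.5947 = 59.4713%

59.4713%


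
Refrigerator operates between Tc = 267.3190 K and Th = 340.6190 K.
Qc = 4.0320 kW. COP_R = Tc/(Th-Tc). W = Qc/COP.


COP = 267.3190 / 73.3000 = 3.6469
W = 4.0320 / 3.6469 = 1.1056 kW

COP = 3.6469, W = 1.1056 kW


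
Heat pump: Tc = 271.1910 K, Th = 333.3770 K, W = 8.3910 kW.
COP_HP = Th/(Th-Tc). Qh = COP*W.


COP = 333.3770 / 62.1860 = 5.3610
Qh = 5.3610 * 8.3910 = 44.9839 kW

COP = 5.3610, Qh = 44.9839 kW


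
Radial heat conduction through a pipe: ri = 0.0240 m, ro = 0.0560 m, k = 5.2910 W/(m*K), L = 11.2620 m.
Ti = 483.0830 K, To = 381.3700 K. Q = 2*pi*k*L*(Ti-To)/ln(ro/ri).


dT = 101.7130 K
ln(ro/ri) = 0.8473
Q = 2*pi*5.2910*11.2620*101.7130 / 0.8473 = 44944.1847 W

44944.1847 W


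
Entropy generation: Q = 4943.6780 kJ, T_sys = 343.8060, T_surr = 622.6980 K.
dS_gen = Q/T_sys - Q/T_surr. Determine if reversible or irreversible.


dS_sys = 4943.6780/343.8060 = 14.3793 kJ/K
dS_surr = -4943.6780/622.6980 = -7.9391 kJ/K
dS_gen = 14.3793 - 7.9391 = 6.4401 kJ/K (irreversible)

dS_gen = 6.4401 kJ/K, irreversible


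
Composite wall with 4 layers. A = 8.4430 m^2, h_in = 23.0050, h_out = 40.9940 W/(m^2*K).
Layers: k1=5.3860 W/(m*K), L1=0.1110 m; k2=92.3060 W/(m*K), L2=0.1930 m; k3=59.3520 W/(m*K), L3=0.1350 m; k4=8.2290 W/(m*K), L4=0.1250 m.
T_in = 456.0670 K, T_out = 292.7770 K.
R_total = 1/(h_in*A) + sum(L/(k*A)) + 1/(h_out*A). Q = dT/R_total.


R_conv_in = 1/(23.0050*8.4430) = 0.0051
R_1 = 0.1110/(5.3860*8.4430) = 0.0024
R_2 = 0.1930/(92.3060*8.4430) = 0.0002
R_3 = 0.1350/(59.3520*8.4430) = 0.0003
R_4 = 0.1250/(8.2290*8.4430) = 0.0018
R_conv_out = 1/(40.9940*8.4430) = 0.0029
R_total = 0.0128 K/W
Q = 163.2900 / 0.0128 = 12762.1293 W

R_total = 0.0128 K/W, Q = 12762.1293 W


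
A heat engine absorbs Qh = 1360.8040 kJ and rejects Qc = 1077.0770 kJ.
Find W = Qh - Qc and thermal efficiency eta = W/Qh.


W = 1360.8040 - 1077.0770 = 283.7270 kJ
eta = 283.7270 / 1360.8040 = 0.2085 = 20.8500%

W = 283.7270 kJ, eta = 20.8500%


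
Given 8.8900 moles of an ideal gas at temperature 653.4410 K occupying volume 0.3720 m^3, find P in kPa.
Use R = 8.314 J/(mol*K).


P = nRT/V = 8.8900 * 8.314 * 653.4410 / 0.3720
= 48296.7783 / 0.3720 = 129830.0493 Pa = 129.8300 kPa

129.8300 kPa


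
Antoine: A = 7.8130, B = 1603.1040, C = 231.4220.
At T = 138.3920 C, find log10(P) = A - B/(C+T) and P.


C+T = 369.8140
B/(C+T) = 4.3349
log10(P) = 7.8130 - 4.3349 = 3.4781
P = 10^3.4781 = 3006.8193 mmHg

3006.8193 mmHg


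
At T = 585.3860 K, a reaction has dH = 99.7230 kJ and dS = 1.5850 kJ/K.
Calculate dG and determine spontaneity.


T*dS = 585.3860 * 1.5850 = 927.8368 kJ
dG = 99.7230 - 927.8368 = -828.1138 kJ (spontaneous)

dG = -828.1138 kJ, spontaneous


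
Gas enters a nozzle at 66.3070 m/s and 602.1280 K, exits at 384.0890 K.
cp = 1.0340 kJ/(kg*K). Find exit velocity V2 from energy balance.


dT = 218.0390 K
2*cp*1000*dT = 450904.6520
V1^2 = 4396.6182
V2 = sqrt(455301.2702) = 674.7602 m/s

674.7602 m/s


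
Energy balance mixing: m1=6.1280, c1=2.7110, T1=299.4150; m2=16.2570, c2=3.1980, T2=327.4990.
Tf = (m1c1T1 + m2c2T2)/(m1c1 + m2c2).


num = 22000.8195
den = 68.6029
Tf = 320.6981 K

320.6981 K


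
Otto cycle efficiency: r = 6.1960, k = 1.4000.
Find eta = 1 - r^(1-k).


r^(k-1) = 2.0742
eta = 1 - 1/2.0742 = 0.5179 = 51.7880%

51.7880%


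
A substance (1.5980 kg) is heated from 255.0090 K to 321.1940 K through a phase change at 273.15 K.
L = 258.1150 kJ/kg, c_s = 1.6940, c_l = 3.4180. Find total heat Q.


Q1 (sensible, solid) = 1.5980 * 1.6940 * 18.1410 = 49.1079 kJ
Q2 (latent) = 1.5980 * 258.1150 = 412.4678 kJ
Q3 (sensible, liquid) = 1.5980 * 3.4180 * 48.0440 = 262.4146 kJ
Q_total = 723.9903 kJ

723.9903 kJ


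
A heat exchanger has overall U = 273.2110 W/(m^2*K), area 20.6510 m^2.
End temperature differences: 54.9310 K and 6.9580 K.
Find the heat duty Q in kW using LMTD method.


LMTD = 23.2181 K
Q = 273.2110 * 20.6510 * 23.2181 = 130998.6374 W = 130.9986 kW

130.9986 kW


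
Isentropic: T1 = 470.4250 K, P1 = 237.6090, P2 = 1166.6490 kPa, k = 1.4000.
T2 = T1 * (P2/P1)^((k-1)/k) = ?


(k-1)/k = 0.2857
(P2/P1)^exp = 1.5756
T2 = 470.4250 * 1.5756 = 741.2096 K

741.2096 K


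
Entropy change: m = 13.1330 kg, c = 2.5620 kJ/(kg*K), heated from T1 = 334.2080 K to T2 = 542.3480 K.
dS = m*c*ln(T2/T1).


T2/T1 = 1.6228
ln(T2/T1) = 0.4841
dS = 13.1330 * 2.5620 * 0.4841 = 16.2899 kJ/K

16.2899 kJ/K


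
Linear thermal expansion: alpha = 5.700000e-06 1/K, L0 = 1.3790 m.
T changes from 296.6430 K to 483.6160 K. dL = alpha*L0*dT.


dT = 186.9730 K
dL = 5.700000e-06 * 1.3790 * 186.9730 = 0.001470 m
L_final = 1.380470 m

dL = 0.001470 m


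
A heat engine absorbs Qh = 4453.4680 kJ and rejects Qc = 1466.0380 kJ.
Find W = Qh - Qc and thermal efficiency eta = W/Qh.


W = 4453.4680 - 1466.0380 = 2987.4300 kJ
eta = 2987.4300 / 4453.4680 = 0.6708 = 67.0810%

W = 2987.4300 kJ, eta = 67.0810%


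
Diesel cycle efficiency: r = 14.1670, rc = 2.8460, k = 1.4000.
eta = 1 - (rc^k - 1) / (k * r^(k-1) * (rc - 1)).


r^(k-1) = 2.8874
rc^k = 4.3244
eta = 0.5545 = 55.4501%

55.4501%


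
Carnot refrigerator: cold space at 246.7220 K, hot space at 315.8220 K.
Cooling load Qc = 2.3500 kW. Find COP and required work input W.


COP = 246.7220 / 69.1000 = 3.5705
W = 2.3500 / 3.5705 = 0.6582 kW

COP = 3.5705, W = 0.6582 kW


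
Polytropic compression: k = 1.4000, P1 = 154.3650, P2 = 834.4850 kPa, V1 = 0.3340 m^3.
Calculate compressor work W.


(k-1)/k = 0.2857
(P2/P1)^exp = 1.6195
W = 3.5000 * 154.3650 * 0.3340 * (1.6195 - 1) = 111.7974 kJ

111.7974 kJ


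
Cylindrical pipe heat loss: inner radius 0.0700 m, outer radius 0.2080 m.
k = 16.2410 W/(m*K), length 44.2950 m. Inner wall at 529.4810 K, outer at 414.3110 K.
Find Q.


dT = 115.1700 K
ln(ro/ri) = 1.0890
Q = 2*pi*16.2410*44.2950*115.1700 / 1.0890 = 478015.2417 W

478015.2417 W


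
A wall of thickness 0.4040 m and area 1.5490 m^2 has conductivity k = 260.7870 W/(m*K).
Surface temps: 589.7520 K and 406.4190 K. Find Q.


dT = 183.3330 K
Q = 260.7870 * 1.5490 * 183.3330 / 0.4040 = 183314.4230 W

183314.4230 W


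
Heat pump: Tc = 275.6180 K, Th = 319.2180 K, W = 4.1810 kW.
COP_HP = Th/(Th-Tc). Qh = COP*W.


COP = 319.2180 / 43.6000 = 7.3215
Qh = 7.3215 * 4.1810 = 30.6112 kW

COP = 7.3215, Qh = 30.6112 kW


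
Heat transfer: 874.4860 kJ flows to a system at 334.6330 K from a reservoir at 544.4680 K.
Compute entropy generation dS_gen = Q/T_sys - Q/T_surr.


dS_sys = 874.4860/334.6330 = 2.6133 kJ/K
dS_surr = -874.4860/544.4680 = -1.6061 kJ/K
dS_gen = 2.6133 - 1.6061 = 1.0071 kJ/K (irreversible)

dS_gen = 1.0071 kJ/K, irreversible


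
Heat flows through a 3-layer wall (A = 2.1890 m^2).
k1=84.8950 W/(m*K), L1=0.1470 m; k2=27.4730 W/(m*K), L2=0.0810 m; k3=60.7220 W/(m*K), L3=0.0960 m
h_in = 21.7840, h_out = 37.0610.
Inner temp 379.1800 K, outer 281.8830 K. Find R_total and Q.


R_conv_in = 1/(21.7840*2.1890) = 0.0210
R_1 = 0.1470/(84.8950*2.1890) = 0.0008
R_2 = 0.0810/(27.4730*2.1890) = 0.0013
R_3 = 0.0960/(60.7220*2.1890) = 0.0007
R_conv_out = 1/(37.0610*2.1890) = 0.0123
R_total = 0.0362 K/W
Q = 97.2970 / 0.0362 = 2690.9250 W

R_total = 0.0362 K/W, Q = 2690.9250 W


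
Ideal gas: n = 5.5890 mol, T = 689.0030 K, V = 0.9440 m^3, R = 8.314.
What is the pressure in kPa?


P = nRT/V = 5.5890 * 8.314 * 689.0030 / 0.9440
= 32015.8652 / 0.9440 = 33915.1114 Pa = 33.9151 kPa

33.9151 kPa


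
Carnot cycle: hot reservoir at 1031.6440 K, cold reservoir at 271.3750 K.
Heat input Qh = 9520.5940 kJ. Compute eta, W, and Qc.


eta = 1 - 271.3750/1031.6440 = 0.7369
W = 0.7369 * 9520.5940 = 7016.1921 kJ
Qc = 9520.5940 - 7016.1921 = 2504.4019 kJ

eta = 73.6949%, W = 7016.1921 kJ, Qc = 2504.4019 kJ


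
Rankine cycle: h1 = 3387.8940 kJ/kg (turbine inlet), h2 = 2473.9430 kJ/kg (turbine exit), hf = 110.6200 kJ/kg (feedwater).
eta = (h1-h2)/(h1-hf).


W = 913.9510 kJ/kg
Q_in = 3277.2740 kJ/kg
eta = 0.2789 = 27.8875%

eta = 27.8875%


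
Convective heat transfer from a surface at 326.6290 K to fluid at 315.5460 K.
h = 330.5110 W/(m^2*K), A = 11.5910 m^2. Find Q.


dT = 11.0830 K
Q = 330.5110 * 11.5910 * 11.0830 = 42458.4521 W

42458.4521 W


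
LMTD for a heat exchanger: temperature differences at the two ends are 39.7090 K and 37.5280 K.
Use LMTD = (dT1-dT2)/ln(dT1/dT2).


dT1/dT2 = 1.0581
ln(dT1/dT2) = 0.0565
LMTD = 2.1810 / 0.0565 = 38.6082 K

38.6082 K


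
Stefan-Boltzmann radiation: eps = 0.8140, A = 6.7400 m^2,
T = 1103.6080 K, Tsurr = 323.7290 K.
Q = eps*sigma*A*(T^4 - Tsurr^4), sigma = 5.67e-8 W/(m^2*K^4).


T^4 = 1.4834e+12
Tsurr^4 = 1.0983e+10
Q = 0.8140 * 5.67e-8 * 6.7400 * 1.4724e+12 = 458035.6022 W

458035.6022 W


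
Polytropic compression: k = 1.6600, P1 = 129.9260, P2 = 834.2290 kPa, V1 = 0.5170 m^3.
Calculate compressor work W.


(k-1)/k = 0.3976
(P2/P1)^exp = 2.0945
W = 2.5152 * 129.9260 * 0.5170 * (2.0945 - 1) = 184.9202 kJ

184.9202 kJ


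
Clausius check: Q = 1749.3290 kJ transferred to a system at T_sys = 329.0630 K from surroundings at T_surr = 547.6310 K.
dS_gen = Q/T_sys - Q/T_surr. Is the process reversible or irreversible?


dS_sys = 1749.3290/329.0630 = 5.3161 kJ/K
dS_surr = -1749.3290/547.6310 = -3.1944 kJ/K
dS_gen = 5.3161 - 3.1944 = 2.1217 kJ/K (irreversible)

dS_gen = 2.1217 kJ/K, irreversible


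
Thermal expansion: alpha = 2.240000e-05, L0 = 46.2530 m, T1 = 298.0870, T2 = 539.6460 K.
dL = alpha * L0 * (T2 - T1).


dT = 241.5590 K
dL = 2.240000e-05 * 46.2530 * 241.5590 = 0.250271 m
L_final = 46.503271 m

dL = 0.250271 m


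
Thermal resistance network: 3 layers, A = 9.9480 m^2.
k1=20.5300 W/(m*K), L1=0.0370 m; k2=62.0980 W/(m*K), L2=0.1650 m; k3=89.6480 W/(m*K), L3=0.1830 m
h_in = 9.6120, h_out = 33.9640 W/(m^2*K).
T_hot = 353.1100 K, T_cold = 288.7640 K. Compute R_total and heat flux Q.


R_conv_in = 1/(9.6120*9.9480) = 0.0105
R_1 = 0.0370/(20.5300*9.9480) = 0.0002
R_2 = 0.1650/(62.0980*9.9480) = 0.0003
R_3 = 0.1830/(89.6480*9.9480) = 0.0002
R_conv_out = 1/(33.9640*9.9480) = 0.0030
R_total = 0.0141 K/W
Q = 64.3460 / 0.0141 = 4572.8894 W

R_total = 0.0141 K/W, Q = 4572.8894 W


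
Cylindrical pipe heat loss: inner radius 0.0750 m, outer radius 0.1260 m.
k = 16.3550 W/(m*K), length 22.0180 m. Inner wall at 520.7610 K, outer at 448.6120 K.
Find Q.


dT = 72.1490 K
ln(ro/ri) = 0.5188
Q = 2*pi*16.3550*22.0180*72.1490 / 0.5188 = 314661.6593 W

314661.6593 W


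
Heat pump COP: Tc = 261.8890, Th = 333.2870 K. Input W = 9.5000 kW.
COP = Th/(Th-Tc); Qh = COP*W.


COP = 333.2870 / 71.3980 = 4.6680
Qh = 4.6680 * 9.5000 = 44.3462 kW

COP = 4.6680, Qh = 44.3462 kW


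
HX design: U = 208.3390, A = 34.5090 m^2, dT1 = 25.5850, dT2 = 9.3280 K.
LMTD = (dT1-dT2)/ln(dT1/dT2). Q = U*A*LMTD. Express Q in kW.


LMTD = 16.1122 K
Q = 208.3390 * 34.5090 * 16.1122 = 115839.9555 W = 115.8400 kW

115.8400 kW


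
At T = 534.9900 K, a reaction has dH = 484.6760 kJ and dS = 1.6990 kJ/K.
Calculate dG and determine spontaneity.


T*dS = 534.9900 * 1.6990 = 908.9480 kJ
dG = 484.6760 - 908.9480 = -424.2720 kJ (spontaneous)

dG = -424.2720 kJ, spontaneous


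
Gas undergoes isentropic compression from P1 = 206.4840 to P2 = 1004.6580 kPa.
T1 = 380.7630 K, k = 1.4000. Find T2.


(k-1)/k = 0.2857
(P2/P1)^exp = 1.5715
T2 = 380.7630 * 1.5715 = 598.3815 K

598.3815 K


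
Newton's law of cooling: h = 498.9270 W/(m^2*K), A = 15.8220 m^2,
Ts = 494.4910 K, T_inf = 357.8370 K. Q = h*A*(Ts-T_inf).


dT = 136.6540 K
Q = 498.9270 * 15.8220 * 136.6540 = 1078749.8182 W

1078749.8182 W


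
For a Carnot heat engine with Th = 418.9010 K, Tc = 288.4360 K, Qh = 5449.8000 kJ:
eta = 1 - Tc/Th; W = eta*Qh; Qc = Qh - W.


eta = 1 - 288.4360/418.9010 = 0.3114
W = 0.3114 * 5449.8000 = 1697.3179 kJ
Qc = 5449.8000 - 1697.3179 = 3752.4821 kJ

eta = 31.1446%, W = 1697.3179 kJ, Qc = 3752.4821 kJ


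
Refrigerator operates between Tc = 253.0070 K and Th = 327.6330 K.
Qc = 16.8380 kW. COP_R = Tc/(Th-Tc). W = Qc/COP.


COP = 253.0070 / 74.6260 = 3.3903
W = 16.8380 / 3.3903 = 4.9665 kW

COP = 3.3903, W = 4.9665 kW


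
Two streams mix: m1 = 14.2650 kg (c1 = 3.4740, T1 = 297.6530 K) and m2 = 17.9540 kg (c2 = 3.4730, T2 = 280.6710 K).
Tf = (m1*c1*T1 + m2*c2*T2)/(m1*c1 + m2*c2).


num = 32251.7011
den = 111.9109
Tf = 288.1910 K

288.1910 K


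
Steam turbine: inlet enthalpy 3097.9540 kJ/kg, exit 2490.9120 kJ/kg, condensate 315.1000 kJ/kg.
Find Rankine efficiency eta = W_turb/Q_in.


W = 607.0420 kJ/kg
Q_in = 2782.8540 kJ/kg
eta = 0.2181 = 21.8136%

eta = 21.8136%


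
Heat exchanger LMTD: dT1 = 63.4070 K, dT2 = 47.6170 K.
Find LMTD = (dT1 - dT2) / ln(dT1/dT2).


dT1/dT2 = 1.3316
ln(dT1/dT2) = 0.2864
LMTD = 15.7900 / 0.2864 = 55.1357 K

55.1357 K


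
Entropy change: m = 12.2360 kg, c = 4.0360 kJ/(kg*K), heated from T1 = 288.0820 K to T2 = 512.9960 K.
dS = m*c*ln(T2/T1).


T2/T1 = 1.7807
ln(T2/T1) = 0.5770
dS = 12.2360 * 4.0360 * 0.5770 = 28.4960 kJ/K

28.4960 kJ/K


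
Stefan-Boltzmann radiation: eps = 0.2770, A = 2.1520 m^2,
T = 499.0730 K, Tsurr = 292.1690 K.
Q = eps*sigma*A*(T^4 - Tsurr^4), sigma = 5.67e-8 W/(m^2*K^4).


T^4 = 6.2038e+10
Tsurr^4 = 7.2868e+09
Q = 0.2770 * 5.67e-8 * 2.1520 * 5.4751e+10 = 1850.5341 W

1850.5341 W


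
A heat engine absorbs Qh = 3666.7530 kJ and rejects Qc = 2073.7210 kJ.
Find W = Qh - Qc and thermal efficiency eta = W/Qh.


W = 3666.7530 - 2073.7210 = 1593.0320 kJ
eta = 1593.0320 / 3666.7530 = 0.4345 = 43.4453%

W = 1593.0320 kJ, eta = 43.4453%


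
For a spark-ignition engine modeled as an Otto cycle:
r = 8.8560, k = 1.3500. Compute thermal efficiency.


r^(k-1) = 2.1455
eta = 1 - 1/2.1455 = 0.5339 = 53.3913%

53.3913%


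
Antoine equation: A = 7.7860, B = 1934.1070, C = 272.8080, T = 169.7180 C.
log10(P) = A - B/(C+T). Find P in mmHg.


C+T = 442.5260
B/(C+T) = 4.3706
log10(P) = 7.7860 - 4.3706 = 3.4154
P = 10^3.4154 = 2602.5167 mmHg

2602.5167 mmHg


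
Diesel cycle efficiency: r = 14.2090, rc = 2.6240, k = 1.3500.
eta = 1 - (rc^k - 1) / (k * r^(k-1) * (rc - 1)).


r^(k-1) = 2.5316
rc^k = 3.6779
eta = 0.5175 = 51.7520%

51.7520%


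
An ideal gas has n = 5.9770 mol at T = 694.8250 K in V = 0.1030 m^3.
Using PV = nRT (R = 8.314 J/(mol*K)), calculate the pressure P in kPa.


P = nRT/V = 5.9770 * 8.314 * 694.8250 / 0.1030
= 34527.7845 / 0.1030 = 335221.2085 Pa = 335.2212 kPa

335.2212 kPa


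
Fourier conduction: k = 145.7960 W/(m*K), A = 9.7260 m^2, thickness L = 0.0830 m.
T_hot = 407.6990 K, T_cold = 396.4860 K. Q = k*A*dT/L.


dT = 11.2130 K
Q = 145.7960 * 9.7260 * 11.2130 / 0.0830 = 191568.2818 W

191568.2818 W


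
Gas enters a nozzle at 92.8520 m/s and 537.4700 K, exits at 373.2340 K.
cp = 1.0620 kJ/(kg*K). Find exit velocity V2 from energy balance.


dT = 164.2360 K
2*cp*1000*dT = 348837.2640
V1^2 = 8621.4939
V2 = sqrt(357458.7579) = 597.8785 m/s

597.8785 m/s


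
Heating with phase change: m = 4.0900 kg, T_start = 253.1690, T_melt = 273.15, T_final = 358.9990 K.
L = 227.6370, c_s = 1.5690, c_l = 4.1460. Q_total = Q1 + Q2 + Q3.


Q1 (sensible, solid) = 4.0900 * 1.5690 * 19.9810 = 128.2223 kJ
Q2 (latent) = 4.0900 * 227.6370 = 931.0353 kJ
Q3 (sensible, liquid) = 4.0900 * 4.1460 * 85.8490 = 1455.7535 kJ
Q_total = 2515.0111 kJ

2515.0111 kJ


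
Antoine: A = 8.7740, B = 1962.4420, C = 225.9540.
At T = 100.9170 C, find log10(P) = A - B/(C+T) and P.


C+T = 326.8710
B/(C+T) = 6.0037
log10(P) = 8.7740 - 6.0037 = 2.7703
P = 10^2.7703 = 589.2233 mmHg

589.2233 mmHg


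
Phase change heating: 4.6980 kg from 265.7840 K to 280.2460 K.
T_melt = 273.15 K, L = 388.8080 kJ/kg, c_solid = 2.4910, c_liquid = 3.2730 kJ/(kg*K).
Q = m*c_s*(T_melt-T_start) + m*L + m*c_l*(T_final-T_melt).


Q1 (sensible, solid) = 4.6980 * 2.4910 * 7.3660 = 86.2022 kJ
Q2 (latent) = 4.6980 * 388.8080 = 1826.6200 kJ
Q3 (sensible, liquid) = 4.6980 * 3.2730 * 7.0960 = 109.1120 kJ
Q_total = 2021.9342 kJ

2021.9342 kJ


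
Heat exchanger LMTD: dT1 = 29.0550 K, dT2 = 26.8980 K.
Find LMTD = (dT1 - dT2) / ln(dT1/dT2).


dT1/dT2 = 1.0802
ln(dT1/dT2) = 0.0771
LMTD = 2.1570 / 0.0771 = 27.9626 K

27.9626 K


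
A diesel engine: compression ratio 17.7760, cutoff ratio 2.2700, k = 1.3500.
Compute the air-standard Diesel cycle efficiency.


r^(k-1) = 2.7381
rc^k = 3.0244
eta = 0.5688 = 56.8769%

56.8769%


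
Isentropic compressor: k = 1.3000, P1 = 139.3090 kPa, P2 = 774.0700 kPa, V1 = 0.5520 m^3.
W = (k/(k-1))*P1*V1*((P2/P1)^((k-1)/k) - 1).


(k-1)/k = 0.2308
(P2/P1)^exp = 1.4855
W = 4.3333 * 139.3090 * 0.5520 * (1.4855 - 1) = 161.7869 kJ

161.7869 kJ


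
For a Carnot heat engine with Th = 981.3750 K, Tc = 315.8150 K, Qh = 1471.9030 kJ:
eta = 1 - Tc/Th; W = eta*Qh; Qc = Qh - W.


eta = 1 - 315.8150/981.3750 = 0.6782
W = 0.6782 * 1471.9030 = 998.2318 kJ
Qc = 1471.9030 - 998.2318 = 473.6712 kJ

eta = 67.8191%, W = 998.2318 kJ, Qc = 473.6712 kJ


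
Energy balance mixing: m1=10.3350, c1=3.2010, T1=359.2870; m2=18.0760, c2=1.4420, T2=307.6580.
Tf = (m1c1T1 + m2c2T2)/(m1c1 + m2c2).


num = 19905.3408
den = 59.1479
Tf = 336.5349 K

336.5349 K


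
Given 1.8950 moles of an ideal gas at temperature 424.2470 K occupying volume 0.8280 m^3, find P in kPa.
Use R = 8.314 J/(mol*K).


P = nRT/V = 1.8950 * 8.314 * 424.2470 / 0.8280
= 6684.0242 / 0.8280 = 8072.4930 Pa = 8.0725 kPa

8.0725 kPa


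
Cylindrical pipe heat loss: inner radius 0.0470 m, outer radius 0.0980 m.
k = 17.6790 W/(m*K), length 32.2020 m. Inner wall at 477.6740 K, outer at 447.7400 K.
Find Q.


dT = 29.9340 K
ln(ro/ri) = 0.7348
Q = 2*pi*17.6790*32.2020*29.9340 / 0.7348 = 145715.0027 W

145715.0027 W


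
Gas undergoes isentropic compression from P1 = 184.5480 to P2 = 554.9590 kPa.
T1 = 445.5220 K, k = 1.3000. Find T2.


(k-1)/k = 0.2308
(P2/P1)^exp = 1.2893
T2 = 445.5220 * 1.2893 = 574.3965 K

574.3965 K


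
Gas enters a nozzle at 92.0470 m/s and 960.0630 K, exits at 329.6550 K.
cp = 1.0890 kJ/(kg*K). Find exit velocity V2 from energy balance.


dT = 630.4080 K
2*cp*1000*dT = 1373028.6240
V1^2 = 8472.6502
V2 = sqrt(1381501.2742) = 1175.3728 m/s

1175.3728 m/s


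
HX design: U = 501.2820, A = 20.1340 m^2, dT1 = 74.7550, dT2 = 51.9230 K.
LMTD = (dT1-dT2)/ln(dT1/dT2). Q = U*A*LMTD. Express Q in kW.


LMTD = 62.6471 K
Q = 501.2820 * 20.1340 * 62.6471 = 632285.3422 W = 632.2853 kW

632.2853 kW


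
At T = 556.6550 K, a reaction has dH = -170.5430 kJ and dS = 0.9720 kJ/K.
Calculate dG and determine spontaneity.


T*dS = 556.6550 * 0.9720 = 541.0687 kJ
dG = -170.5430 - 541.0687 = -711.6117 kJ (spontaneous)

dG = -711.6117 kJ, spontaneous


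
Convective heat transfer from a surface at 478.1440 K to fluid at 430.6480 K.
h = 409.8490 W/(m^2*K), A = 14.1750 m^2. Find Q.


dT = 47.4960 K
Q = 409.8490 * 14.1750 * 47.4960 = 275933.2164 W

275933.2164 W


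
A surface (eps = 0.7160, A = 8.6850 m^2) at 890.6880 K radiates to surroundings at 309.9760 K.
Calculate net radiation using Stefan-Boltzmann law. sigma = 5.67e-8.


T^4 = 6.2936e+11
Tsurr^4 = 9.2324e+09
Q = 0.7160 * 5.67e-8 * 8.6850 * 6.2013e+11 = 218650.4201 W

218650.4201 W


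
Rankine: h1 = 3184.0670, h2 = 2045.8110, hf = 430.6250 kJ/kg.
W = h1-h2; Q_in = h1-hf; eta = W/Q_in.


W = 1138.2560 kJ/kg
Q_in = 2753.4420 kJ/kg
eta = 0.4134 = 41.3394%

eta = 41.3394%


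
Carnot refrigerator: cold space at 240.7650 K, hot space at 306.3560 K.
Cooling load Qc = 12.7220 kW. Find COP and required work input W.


COP = 240.7650 / 65.5910 = 3.6707
W = 12.7220 / 3.6707 = 3.4658 kW

COP = 3.6707, W = 3.4658 kW


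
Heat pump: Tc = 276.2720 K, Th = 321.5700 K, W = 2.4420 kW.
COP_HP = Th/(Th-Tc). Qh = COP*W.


COP = 321.5700 / 45.2980 = 7.0990
Qh = 7.0990 * 2.4420 = 17.3357 kW

COP = 7.0990, Qh = 17.3357 kW


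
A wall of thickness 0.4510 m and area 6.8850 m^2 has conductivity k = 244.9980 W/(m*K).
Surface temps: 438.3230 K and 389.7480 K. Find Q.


dT = 48.5750 K
Q = 244.9980 * 6.8850 * 48.5750 / 0.4510 = 181678.1718 W

181678.1718 W


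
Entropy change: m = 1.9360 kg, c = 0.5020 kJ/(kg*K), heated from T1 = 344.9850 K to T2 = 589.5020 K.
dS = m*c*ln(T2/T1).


T2/T1 = 1.7088
ln(T2/T1) = 0.5358
dS = 1.9360 * 0.5020 * 0.5358 = 0.5207 kJ/K

0.5207 kJ/K


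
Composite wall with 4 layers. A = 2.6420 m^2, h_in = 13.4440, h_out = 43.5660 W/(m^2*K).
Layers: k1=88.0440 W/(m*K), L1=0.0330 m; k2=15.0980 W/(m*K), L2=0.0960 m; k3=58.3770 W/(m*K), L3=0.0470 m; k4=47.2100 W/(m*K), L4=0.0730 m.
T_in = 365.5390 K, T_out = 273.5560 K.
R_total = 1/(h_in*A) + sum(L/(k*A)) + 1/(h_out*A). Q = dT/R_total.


R_conv_in = 1/(13.4440*2.6420) = 0.0282
R_1 = 0.0330/(88.0440*2.6420) = 0.0001
R_2 = 0.0960/(15.0980*2.6420) = 0.0024
R_3 = 0.0470/(58.3770*2.6420) = 0.0003
R_4 = 0.0730/(47.2100*2.6420) = 0.0006
R_conv_out = 1/(43.5660*2.6420) = 0.0087
R_total = 0.0403 K/W
Q = 91.9830 / 0.0403 = 2283.5639 W

R_total = 0.0403 K/W, Q = 2283.5639 W


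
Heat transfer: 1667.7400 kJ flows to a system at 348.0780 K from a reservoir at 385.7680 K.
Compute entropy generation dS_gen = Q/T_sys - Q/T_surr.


dS_sys = 1667.7400/348.0780 = 4.7913 kJ/K
dS_surr = -1667.7400/385.7680 = -4.3232 kJ/K
dS_gen = 4.7913 - 4.3232 = 0.4681 kJ/K (irreversible)

dS_gen = 0.4681 kJ/K, irreversible


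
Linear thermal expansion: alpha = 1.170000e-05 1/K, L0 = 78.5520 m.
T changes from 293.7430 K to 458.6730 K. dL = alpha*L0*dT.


dT = 164.9300 K
dL = 1.170000e-05 * 78.5520 * 164.9300 = 0.151580 m
L_final = 78.703580 m

dL = 0.151580 m


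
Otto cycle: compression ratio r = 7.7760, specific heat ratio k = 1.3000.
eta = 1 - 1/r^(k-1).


r^(k-1) = 1.8502
eta = 1 - 1/1.8502 = 0.4595 = 45.9528%

45.9528%


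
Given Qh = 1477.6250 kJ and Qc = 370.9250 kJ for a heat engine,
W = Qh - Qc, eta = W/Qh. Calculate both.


W = 1477.6250 - 370.9250 = 1106.7000 kJ
eta = 1106.7000 / 1477.6250 = 0.7490 = 74.8972%

W = 1106.7000 kJ, eta = 74.8972%


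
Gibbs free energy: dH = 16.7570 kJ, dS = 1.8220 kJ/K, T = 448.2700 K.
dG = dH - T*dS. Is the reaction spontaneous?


T*dS = 448.2700 * 1.8220 = 816.7479 kJ
dG = 16.7570 - 816.7479 = -799.9909 kJ (spontaneous)

dG = -799.9909 kJ, spontaneous


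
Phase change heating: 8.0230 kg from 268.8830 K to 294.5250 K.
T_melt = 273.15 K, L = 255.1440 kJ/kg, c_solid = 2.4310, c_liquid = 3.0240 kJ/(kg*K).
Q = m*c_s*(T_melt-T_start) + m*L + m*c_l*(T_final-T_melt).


Q1 (sensible, solid) = 8.0230 * 2.4310 * 4.2670 = 83.2232 kJ
Q2 (latent) = 8.0230 * 255.1440 = 2047.0203 kJ
Q3 (sensible, liquid) = 8.0230 * 3.0240 * 21.3750 = 518.5907 kJ
Q_total = 2648.8342 kJ

2648.8342 kJ


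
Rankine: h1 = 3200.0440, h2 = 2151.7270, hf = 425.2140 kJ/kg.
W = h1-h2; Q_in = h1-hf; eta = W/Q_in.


W = 1048.3170 kJ/kg
Q_in = 2774.8300 kJ/kg
eta = 0.3778 = 37.7795%

eta = 37.7795%


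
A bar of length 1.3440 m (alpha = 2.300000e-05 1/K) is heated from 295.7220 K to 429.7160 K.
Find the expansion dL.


dT = 133.9940 K
dL = 2.300000e-05 * 1.3440 * 133.9940 = 0.004142 m
L_final = 1.348142 m

dL = 0.004142 m


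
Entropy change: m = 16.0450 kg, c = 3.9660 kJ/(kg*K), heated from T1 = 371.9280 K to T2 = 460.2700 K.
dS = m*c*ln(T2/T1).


T2/T1 = 1.2375
ln(T2/T1) = 0.2131
dS = 16.0450 * 3.9660 * 0.2131 = 13.5613 kJ/K

13.5613 kJ/K


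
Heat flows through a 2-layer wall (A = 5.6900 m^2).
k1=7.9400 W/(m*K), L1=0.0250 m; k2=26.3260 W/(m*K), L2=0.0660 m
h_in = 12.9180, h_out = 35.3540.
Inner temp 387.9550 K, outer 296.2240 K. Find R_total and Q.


R_conv_in = 1/(12.9180*5.6900) = 0.0136
R_1 = 0.0250/(7.9400*5.6900) = 0.0006
R_2 = 0.0660/(26.3260*5.6900) = 0.0004
R_conv_out = 1/(35.3540*5.6900) = 0.0050
R_total = 0.0196 K/W
Q = 91.7310 / 0.0196 = 4687.3676 W

R_total = 0.0196 K/W, Q = 4687.3676 W


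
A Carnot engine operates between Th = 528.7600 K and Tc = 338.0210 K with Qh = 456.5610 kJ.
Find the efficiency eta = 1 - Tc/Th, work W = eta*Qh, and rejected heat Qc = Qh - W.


eta = 1 - 338.0210/528.7600 = 0.3607
W = 0.3607 * 456.5610 = 164.6947 kJ
Qc = 456.5610 - 164.6947 = 291.8663 kJ

eta = 36.0729%, W = 164.6947 kJ, Qc = 291.8663 kJ


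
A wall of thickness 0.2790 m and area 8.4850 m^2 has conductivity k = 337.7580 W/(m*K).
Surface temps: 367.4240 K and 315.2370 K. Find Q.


dT = 52.1870 K
Q = 337.7580 * 8.4850 * 52.1870 / 0.2790 = 536062.7372 W

536062.7372 W


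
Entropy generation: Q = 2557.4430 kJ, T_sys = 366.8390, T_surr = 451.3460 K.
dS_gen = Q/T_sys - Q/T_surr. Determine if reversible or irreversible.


dS_sys = 2557.4430/366.8390 = 6.9716 kJ/K
dS_surr = -2557.4430/451.3460 = -5.6663 kJ/K
dS_gen = 6.9716 - 5.6663 = 1.3053 kJ/K (irreversible)

dS_gen = 1.3053 kJ/K, irreversible


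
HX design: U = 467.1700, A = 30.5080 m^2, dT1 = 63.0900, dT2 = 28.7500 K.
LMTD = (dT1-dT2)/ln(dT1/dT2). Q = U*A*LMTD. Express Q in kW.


LMTD = 43.6938 K
Q = 467.1700 * 30.5080 * 43.6938 = 622741.9770 W = 622.7420 kW

622.7420 kW


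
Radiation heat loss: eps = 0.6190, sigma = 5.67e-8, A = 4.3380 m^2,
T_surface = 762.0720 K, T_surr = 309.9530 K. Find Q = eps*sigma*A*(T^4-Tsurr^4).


T^4 = 3.3727e+11
Tsurr^4 = 9.2296e+09
Q = 0.6190 * 5.67e-8 * 4.3380 * 3.2805e+11 = 49945.5799 W

49945.5799 W


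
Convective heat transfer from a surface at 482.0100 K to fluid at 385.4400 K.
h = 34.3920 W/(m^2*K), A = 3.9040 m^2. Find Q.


dT = 96.5700 K
Q = 34.3920 * 3.9040 * 96.5700 = 12966.1032 W

12966.1032 W


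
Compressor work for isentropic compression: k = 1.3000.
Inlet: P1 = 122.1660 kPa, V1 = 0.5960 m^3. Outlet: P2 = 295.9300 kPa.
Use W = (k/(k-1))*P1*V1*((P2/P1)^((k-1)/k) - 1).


(k-1)/k = 0.2308
(P2/P1)^exp = 1.2265
W = 4.3333 * 122.1660 * 0.5960 * (1.2265 - 1) = 71.4665 kJ

71.4665 kJ


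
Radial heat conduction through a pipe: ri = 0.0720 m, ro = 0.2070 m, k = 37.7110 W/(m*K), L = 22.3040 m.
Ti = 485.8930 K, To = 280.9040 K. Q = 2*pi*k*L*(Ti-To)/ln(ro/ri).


dT = 204.9890 K
ln(ro/ri) = 1.0561
Q = 2*pi*37.7110*22.3040*204.9890 / 1.0561 = 1025830.6004 W

1025830.6004 W


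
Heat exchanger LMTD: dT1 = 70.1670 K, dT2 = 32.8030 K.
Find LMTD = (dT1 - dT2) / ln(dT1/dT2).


dT1/dT2 = 2.1390
ln(dT1/dT2) = 0.7604
LMTD = 37.3640 / 0.7604 = 49.1400 K

49.1400 K


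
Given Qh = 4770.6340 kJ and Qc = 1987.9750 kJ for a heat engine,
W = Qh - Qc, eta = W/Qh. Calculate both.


W = 4770.6340 - 1987.9750 = 2782.6590 kJ
eta = 2782.6590 / 4770.6340 = 0.5833 = 58.3289%

W = 2782.6590 kJ, eta = 58.3289%


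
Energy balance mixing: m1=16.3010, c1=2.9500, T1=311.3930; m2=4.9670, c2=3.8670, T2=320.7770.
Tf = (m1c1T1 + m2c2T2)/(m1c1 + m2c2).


num = 21135.5396
den = 67.2953
Tf = 314.0714 K

314.0714 K


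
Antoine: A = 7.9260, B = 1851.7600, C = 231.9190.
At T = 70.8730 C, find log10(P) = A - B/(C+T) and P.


C+T = 302.7920
B/(C+T) = 6.1156
log10(P) = 7.9260 - 6.1156 = 1.8104
P = 10^1.8104 = 64.6223 mmHg

64.6223 mmHg


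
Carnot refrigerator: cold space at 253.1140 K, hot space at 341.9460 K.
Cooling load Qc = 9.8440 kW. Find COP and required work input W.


COP = 253.1140 / 88.8320 = 2.8494
W = 9.8440 / 2.8494 = 3.4548 kW

COP = 2.8494, W = 3.4548 kW


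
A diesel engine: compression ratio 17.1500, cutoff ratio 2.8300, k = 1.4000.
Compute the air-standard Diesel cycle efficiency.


r^(k-1) = 3.1168
rc^k = 4.2904
eta = 0.5879 = 58.7933%

58.7933%


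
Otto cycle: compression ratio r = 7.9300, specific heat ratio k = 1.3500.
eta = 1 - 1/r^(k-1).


r^(k-1) = 2.0642
eta = 1 - 1/2.0642 = 0.5155 = 51.5544%

51.5544%


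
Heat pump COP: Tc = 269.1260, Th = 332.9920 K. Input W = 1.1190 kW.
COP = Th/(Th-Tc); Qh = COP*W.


COP = 332.9920 / 63.8660 = 5.2139
Qh = 5.2139 * 1.1190 = 5.8344 kW

COP = 5.2139, Qh = 5.8344 kW


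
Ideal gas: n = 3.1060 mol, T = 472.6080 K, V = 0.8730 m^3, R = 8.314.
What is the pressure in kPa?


P = nRT/V = 3.1060 * 8.314 * 472.6080 / 0.8730
= 12204.2906 / 0.8730 = 13979.7143 Pa = 13.9797 kPa

13.9797 kPa


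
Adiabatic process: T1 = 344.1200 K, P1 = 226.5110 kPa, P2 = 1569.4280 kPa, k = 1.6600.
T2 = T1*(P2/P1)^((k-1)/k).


(k-1)/k = 0.3976
(P2/P1)^exp = 2.1589
T2 = 344.1200 * 2.1589 = 742.9252 K

742.9252 K


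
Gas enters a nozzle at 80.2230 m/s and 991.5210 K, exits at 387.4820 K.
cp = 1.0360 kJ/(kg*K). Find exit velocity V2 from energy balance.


dT = 604.0390 K
2*cp*1000*dT = 1251568.8080
V1^2 = 6435.7297
V2 = sqrt(1258004.5377) = 1121.6080 m/s

1121.6080 m/s


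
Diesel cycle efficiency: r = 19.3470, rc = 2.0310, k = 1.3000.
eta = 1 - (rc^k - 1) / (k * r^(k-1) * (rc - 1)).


r^(k-1) = 2.4321
rc^k = 2.5120
eta = 0.5362 = 53.6157%

53.6157%


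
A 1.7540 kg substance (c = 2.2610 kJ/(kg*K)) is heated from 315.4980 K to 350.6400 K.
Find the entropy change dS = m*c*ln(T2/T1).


T2/T1 = 1.1114
ln(T2/T1) = 0.1056
dS = 1.7540 * 2.2610 * 0.1056 = 0.4188 kJ/K

0.4188 kJ/K


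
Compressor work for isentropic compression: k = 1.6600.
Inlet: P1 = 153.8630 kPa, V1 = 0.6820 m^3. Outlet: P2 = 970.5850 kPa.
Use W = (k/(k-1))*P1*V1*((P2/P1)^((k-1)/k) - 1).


(k-1)/k = 0.3976
(P2/P1)^exp = 2.0799
W = 2.5152 * 153.8630 * 0.6820 * (2.0799 - 1) = 285.0012 kJ

285.0012 kJ


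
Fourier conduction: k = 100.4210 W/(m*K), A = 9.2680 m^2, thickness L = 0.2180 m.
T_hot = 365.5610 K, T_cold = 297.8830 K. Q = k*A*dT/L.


dT = 67.6780 K
Q = 100.4210 * 9.2680 * 67.6780 / 0.2180 = 288935.9556 W

288935.9556 W


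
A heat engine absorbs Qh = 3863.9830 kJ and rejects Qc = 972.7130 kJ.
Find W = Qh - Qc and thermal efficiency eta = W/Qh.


W = 3863.9830 - 972.7130 = 2891.2700 kJ
eta = 2891.2700 / 3863.9830 = 0.7483 = 74.8262%

W = 2891.2700 kJ, eta = 74.8262%


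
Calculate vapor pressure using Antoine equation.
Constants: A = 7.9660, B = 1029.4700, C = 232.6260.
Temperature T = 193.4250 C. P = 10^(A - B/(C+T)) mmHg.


C+T = 426.0510
B/(C+T) = 2.4163
log10(P) = 7.9660 - 2.4163 = 5.5497
P = 10^5.5497 = 354562.6887 mmHg

354562.6887 mmHg


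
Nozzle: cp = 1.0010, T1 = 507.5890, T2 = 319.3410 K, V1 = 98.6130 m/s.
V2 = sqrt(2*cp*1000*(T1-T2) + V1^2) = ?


dT = 188.2480 K
2*cp*1000*dT = 376872.4960
V1^2 = 9724.5238
V2 = sqrt(386597.0198) = 621.7693 m/s

621.7693 m/s


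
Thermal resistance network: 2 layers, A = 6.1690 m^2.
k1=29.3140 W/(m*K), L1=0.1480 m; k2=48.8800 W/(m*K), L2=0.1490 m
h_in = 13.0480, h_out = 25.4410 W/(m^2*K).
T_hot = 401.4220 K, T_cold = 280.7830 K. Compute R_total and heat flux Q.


R_conv_in = 1/(13.0480*6.1690) = 0.0124
R_1 = 0.1480/(29.3140*6.1690) = 0.0008
R_2 = 0.1490/(48.8800*6.1690) = 0.0005
R_conv_out = 1/(25.4410*6.1690) = 0.0064
R_total = 0.0201 K/W
Q = 120.6390 / 0.0201 = 5999.6714 W

R_total = 0.0201 K/W, Q = 5999.6714 W


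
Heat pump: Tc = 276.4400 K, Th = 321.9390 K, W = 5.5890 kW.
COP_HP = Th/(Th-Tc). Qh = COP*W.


COP = 321.9390 / 45.4990 = 7.0757
Qh = 7.0757 * 5.5890 = 39.5463 kW

COP = 7.0757, Qh = 39.5463 kW


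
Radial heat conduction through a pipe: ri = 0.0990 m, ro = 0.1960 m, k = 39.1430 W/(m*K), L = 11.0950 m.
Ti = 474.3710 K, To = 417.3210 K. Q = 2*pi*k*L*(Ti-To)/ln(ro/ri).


dT = 57.0500 K
ln(ro/ri) = 0.6830
Q = 2*pi*39.1430*11.0950*57.0500 / 0.6830 = 227928.9703 W

227928.9703 W


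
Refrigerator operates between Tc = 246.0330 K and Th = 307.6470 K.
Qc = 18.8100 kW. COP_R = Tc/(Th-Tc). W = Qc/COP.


COP = 246.0330 / 61.6140 = 3.9931
W = 18.8100 / 3.9931 = 4.7106 kW

COP = 3.9931, W = 4.7106 kW


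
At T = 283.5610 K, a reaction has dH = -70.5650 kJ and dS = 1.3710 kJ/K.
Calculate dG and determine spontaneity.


T*dS = 283.5610 * 1.3710 = 388.7621 kJ
dG = -70.5650 - 388.7621 = -459.3271 kJ (spontaneous)

dG = -459.3271 kJ, spontaneous


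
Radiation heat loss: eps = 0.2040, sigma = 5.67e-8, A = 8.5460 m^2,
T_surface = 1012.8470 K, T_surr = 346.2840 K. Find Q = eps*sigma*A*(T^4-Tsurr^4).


T^4 = 1.0524e+12
Tsurr^4 = 1.4379e+10
Q = 0.2040 * 5.67e-8 * 8.5460 * 1.0380e+12 = 102606.9338 W

102606.9338 W


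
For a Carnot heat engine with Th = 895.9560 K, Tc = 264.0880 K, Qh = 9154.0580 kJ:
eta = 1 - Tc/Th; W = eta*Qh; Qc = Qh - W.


eta = 1 - 264.0880/895.9560 = 0.7052
W = 0.7052 * 9154.0580 = 6455.8486 kJ
Qc = 9154.0580 - 6455.8486 = 2698.2094 kJ

eta = 70.5244%, W = 6455.8486 kJ, Qc = 2698.2094 kJ


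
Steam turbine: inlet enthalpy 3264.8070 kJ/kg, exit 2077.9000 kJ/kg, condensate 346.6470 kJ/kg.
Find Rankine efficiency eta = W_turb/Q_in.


W = 1186.9070 kJ/kg
Q_in = 2918.1600 kJ/kg
eta = 0.4067 = 40.6731%

eta = 40.6731%


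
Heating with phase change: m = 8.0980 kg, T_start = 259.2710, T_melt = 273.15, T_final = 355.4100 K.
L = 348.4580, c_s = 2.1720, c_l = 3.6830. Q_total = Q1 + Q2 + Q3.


Q1 (sensible, solid) = 8.0980 * 2.1720 * 13.8790 = 244.1157 kJ
Q2 (latent) = 8.0980 * 348.4580 = 2821.8129 kJ
Q3 (sensible, liquid) = 8.0980 * 3.6830 * 82.2600 = 2453.3991 kJ
Q_total = 5519.3277 kJ

5519.3277 kJ


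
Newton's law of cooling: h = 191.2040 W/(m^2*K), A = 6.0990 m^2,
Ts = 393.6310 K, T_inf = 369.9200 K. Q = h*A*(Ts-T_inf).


dT = 23.7110 K
Q = 191.2040 * 6.0990 * 23.7110 = 27650.6584 W

27650.6584 W


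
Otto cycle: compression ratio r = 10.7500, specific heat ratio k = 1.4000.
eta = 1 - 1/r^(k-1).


r^(k-1) = 2.5856
eta = 1 - 1/2.5856 = 0.6132 = 61.3244%

61.3244%


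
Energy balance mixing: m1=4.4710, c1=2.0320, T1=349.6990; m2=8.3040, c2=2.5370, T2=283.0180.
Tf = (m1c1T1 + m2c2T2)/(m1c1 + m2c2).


num = 9139.4510
den = 30.1523
Tf = 303.1094 K

303.1094 K


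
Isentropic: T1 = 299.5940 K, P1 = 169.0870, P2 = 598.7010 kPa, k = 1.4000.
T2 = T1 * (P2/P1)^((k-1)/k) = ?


(k-1)/k = 0.2857
(P2/P1)^exp = 1.4351
T2 = 299.5940 * 1.4351 = 429.9508 K

429.9508 K


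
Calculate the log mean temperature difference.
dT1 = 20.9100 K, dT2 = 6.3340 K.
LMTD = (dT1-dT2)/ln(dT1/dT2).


dT1/dT2 = 3.3012
ln(dT1/dT2) = 1.1943
LMTD = 14.5760 / 1.1943 = 12.2047 K

12.2047 K


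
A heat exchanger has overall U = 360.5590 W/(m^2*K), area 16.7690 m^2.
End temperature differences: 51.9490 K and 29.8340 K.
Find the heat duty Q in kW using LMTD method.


LMTD = 39.8746 K
Q = 360.5590 * 16.7690 * 39.8746 = 241090.3286 W = 241.0903 kW

241.0903 kW


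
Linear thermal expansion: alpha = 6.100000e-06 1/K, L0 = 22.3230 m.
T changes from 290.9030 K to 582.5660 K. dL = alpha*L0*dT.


dT = 291.6630 K
dL = 6.100000e-06 * 22.3230 * 291.6630 = 0.039716 m
L_final = 22.362716 m

dL = 0.039716 m


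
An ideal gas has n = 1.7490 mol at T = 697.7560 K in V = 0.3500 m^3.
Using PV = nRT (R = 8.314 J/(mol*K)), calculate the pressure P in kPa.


P = nRT/V = 1.7490 * 8.314 * 697.7560 / 0.3500
= 10146.1998 / 0.3500 = 28989.1422 Pa = 28.9891 kPa

28.9891 kPa


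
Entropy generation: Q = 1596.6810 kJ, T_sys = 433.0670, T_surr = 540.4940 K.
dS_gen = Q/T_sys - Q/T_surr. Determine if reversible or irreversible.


dS_sys = 1596.6810/433.0670 = 3.6869 kJ/K
dS_surr = -1596.6810/540.4940 = -2.9541 kJ/K
dS_gen = 3.6869 - 2.9541 = 0.7328 kJ/K (irreversible)

dS_gen = 0.7328 kJ/K, irreversible


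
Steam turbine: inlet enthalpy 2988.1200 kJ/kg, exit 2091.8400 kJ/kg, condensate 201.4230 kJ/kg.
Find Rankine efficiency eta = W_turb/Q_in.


W = 896.2800 kJ/kg
Q_in = 2786.6970 kJ/kg
eta = 0.3216 = 32.1628%

eta = 32.1628%


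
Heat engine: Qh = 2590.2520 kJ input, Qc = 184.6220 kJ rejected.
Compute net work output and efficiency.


W = 2590.2520 - 184.6220 = 2405.6300 kJ
eta = 2405.6300 / 2590.2520 = 0.9287 = 92.8724%

W = 2405.6300 kJ, eta = 92.8724%


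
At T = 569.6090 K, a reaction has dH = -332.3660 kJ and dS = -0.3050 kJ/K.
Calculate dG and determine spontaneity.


T*dS = 569.6090 * -0.3050 = -173.7307 kJ
dG = -332.3660 + 173.7307 = -158.6353 kJ (spontaneous)

dG = -158.6353 kJ, spontaneous


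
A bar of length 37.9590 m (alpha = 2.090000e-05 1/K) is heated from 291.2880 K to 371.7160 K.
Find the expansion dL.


dT = 80.4280 K
dL = 2.090000e-05 * 37.9590 * 80.4280 = 0.063807 m
L_final = 38.022807 m

dL = 0.063807 m


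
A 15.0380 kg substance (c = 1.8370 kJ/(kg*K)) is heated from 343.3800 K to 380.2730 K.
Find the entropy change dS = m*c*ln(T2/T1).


T2/T1 = 1.1074
ln(T2/T1) = 0.1021
dS = 15.0380 * 1.8370 * 0.1021 = 2.8192 kJ/K

2.8192 kJ/K


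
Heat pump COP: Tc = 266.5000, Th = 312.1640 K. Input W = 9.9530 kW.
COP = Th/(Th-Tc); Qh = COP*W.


COP = 312.1640 / 45.6640 = 6.8361
Qh = 6.8361 * 9.9530 = 68.0398 kW

COP = 6.8361, Qh = 68.0398 kW


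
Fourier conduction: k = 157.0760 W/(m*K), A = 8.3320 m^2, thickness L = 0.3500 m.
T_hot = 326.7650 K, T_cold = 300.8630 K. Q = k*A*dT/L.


dT = 25.9020 K
Q = 157.0760 * 8.3320 * 25.9020 / 0.3500 = 96855.5138 W

96855.5138 W


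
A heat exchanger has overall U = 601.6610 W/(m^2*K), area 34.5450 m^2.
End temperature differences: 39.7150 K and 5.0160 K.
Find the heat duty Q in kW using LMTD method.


LMTD = 16.7701 K
Q = 601.6610 * 34.5450 * 16.7701 = 348556.6278 W = 348.5566 kW

348.5566 kW


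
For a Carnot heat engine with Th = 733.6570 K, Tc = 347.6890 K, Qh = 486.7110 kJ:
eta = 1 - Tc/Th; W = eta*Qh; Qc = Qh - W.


eta = 1 - 347.6890/733.6570 = 0.5261
W = 0.5261 * 486.7110 = 256.0527 kJ
Qc = 486.7110 - 256.0527 = 230.6583 kJ

eta = 52.6088%, W = 256.0527 kJ, Qc = 230.6583 kJ


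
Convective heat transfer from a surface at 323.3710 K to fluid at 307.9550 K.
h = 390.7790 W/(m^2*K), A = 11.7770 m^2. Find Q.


dT = 15.4160 K
Q = 390.7790 * 11.7770 * 15.4160 = 70947.5812 W

70947.5812 W


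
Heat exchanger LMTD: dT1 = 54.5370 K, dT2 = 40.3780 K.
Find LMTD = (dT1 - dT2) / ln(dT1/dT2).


dT1/dT2 = 1.3507
ln(dT1/dT2) = 0.3006
LMTD = 14.1590 / 0.3006 = 47.1034 K

47.1034 K


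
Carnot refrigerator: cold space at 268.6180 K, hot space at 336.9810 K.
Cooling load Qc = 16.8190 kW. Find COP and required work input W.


COP = 268.6180 / 68.3630 = 3.9293
W = 16.8190 / 3.9293 = 4.2804 kW

COP = 3.9293, W = 4.2804 kW


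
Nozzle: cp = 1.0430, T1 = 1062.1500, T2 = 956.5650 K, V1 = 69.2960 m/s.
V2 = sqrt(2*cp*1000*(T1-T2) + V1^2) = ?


dT = 105.5850 K
2*cp*1000*dT = 220250.3100
V1^2 = 4801.9356
V2 = sqrt(225052.2456) = 474.3967 m/s

474.3967 m/s


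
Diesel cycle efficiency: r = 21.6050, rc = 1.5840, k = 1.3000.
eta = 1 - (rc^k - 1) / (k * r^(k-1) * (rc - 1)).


r^(k-1) = 2.5140
rc^k = 1.8184
eta = 0.5712 = 57.1228%

57.1228%


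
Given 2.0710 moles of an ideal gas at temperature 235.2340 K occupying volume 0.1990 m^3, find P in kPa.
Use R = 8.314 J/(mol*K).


P = nRT/V = 2.0710 * 8.314 * 235.2340 / 0.1990
= 4050.3282 / 0.1990 = 20353.4079 Pa = 20.3534 kPa

20.3534 kPa


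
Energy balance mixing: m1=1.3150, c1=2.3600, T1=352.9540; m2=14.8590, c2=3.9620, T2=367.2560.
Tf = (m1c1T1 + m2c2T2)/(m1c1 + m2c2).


num = 22716.2169
den = 61.9748
Tf = 366.5398 K

366.5398 K


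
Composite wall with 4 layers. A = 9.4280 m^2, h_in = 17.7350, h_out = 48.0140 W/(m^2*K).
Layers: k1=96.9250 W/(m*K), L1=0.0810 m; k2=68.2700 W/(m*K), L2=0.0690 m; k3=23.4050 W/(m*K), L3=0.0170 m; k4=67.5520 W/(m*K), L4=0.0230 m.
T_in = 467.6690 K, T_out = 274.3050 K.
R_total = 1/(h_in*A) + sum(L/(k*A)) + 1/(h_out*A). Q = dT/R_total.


R_conv_in = 1/(17.7350*9.4280) = 0.0060
R_1 = 0.0810/(96.9250*9.4280) = 8.8640e-05
R_2 = 0.0690/(68.2700*9.4280) = 0.0001
R_3 = 0.0170/(23.4050*9.4280) = 7.7041e-05
R_4 = 0.0230/(67.5520*9.4280) = 3.6114e-05
R_conv_out = 1/(48.0140*9.4280) = 0.0022
R_total = 0.0085 K/W
Q = 193.3640 / 0.0085 = 22752.0713 W

R_total = 0.0085 K/W, Q = 22752.0713 W
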